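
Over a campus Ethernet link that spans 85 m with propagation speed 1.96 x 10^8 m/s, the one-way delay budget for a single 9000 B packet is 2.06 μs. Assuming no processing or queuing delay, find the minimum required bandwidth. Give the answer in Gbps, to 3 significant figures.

44.3 Gbps

L = 72000 bits.
Propagation delay = 85 / 196000000 = 0.433673 μs.
Transmission budget = 2.06 − 0.433673 = 1.62633 μs.
R ≥ L / t_tx = 72000 bits / 1.62633e-06 s = 44.3 Gbps.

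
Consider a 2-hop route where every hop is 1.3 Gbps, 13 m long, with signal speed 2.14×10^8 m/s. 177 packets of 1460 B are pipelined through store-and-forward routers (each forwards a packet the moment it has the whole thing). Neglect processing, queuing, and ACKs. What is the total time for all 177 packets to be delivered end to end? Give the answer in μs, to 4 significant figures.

1599 μs

Per-hop transmission t_tx = L/R = 11680/1300000000 = 8.98462 μs.
Per-hop propagation t_prop = 13/214000000 = 0.0607477 μs.
Pipeline fill: first packet needs 2·t_tx to clear all hops; remaining 176 packets each add one t_tx.
Total = (2+177-1)·t_tx + 2·t_prop = 178·8.98462 + 2·0.0607477 = 1599 μs.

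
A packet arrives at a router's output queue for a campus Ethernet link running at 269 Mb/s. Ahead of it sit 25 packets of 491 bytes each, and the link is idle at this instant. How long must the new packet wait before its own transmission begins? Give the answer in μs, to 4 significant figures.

365.1 μs

Each queued packet: L/R = 3928/269000000 = 14.6022 μs.
25 queued → 365.056 μs.
Queuing delay = 365.1 μs.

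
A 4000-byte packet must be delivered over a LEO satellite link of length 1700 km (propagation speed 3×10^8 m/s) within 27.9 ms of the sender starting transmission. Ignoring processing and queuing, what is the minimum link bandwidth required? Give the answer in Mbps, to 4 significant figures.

L = 32000 bits.
Propagation delay = 1700000 / 300000000 = 5.66667 ms.
Transmission budget = 27.9 − 5.66667 = 22.2333 ms.
R ≥ L / t_tx = 32000 bits / 0.0222333 s = 1.439 Mbps.

1.439 Mbps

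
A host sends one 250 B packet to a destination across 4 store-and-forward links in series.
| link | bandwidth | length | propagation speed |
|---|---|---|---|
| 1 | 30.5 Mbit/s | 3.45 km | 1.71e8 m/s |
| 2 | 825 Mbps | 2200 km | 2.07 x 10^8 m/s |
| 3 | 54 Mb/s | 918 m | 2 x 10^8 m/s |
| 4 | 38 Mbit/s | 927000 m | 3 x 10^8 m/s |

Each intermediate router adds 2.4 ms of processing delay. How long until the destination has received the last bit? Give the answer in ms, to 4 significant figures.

L = 250 × 8 = 2000 bits.
Transmission delays (L/R per hop): 0.0655738, 0.00242424, 0.037037, 0.0526316 ms; sum = 0.157667 ms.
Propagation delays (d/s per hop): 0.0201754, 10.628, 0.00459, 3.09 ms; sum = 13.7428 ms.
Processing at 3 router(s): 3 × 2.4 ms = 7.2 ms.
End-to-end = 21.10 ms.

21.10 ms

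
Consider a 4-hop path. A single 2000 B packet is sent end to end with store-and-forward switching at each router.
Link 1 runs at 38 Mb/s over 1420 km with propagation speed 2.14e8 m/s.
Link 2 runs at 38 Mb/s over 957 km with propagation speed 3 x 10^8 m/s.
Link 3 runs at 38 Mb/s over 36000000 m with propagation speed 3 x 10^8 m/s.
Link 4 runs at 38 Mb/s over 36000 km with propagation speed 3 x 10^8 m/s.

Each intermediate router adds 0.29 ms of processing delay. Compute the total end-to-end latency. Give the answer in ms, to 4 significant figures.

252.4 ms

L = 2000 × 8 = 16000 bits.
Transmission delay per hop = L/R = 16000/38000000 = 0.421053 ms; 4 hops → 1.68421 ms.
Propagation delays (d/s per hop): 6.63551, 3.19, 120, 120 ms; sum = 249.826 ms.
Processing at 3 router(s): 3 × 0.29 ms = 0.87 ms.
End-to-end = 252.4 ms.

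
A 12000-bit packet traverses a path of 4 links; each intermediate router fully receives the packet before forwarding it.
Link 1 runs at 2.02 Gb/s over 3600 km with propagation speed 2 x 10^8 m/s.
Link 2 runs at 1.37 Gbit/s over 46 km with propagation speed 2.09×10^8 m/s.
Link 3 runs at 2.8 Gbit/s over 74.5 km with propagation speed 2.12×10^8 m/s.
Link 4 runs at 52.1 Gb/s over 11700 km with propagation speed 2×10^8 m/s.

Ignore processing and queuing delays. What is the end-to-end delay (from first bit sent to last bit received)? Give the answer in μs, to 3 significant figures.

Transmission delays (L/R per hop): 5.94059, 8.75912, 4.28571, 0.230326 μs; sum = 19.2158 μs.
Propagation delays (d/s per hop): 18000, 220.096, 351.415, 58500 μs; sum = 77071.5 μs.
End-to-end = 77100 μs.

77100 μs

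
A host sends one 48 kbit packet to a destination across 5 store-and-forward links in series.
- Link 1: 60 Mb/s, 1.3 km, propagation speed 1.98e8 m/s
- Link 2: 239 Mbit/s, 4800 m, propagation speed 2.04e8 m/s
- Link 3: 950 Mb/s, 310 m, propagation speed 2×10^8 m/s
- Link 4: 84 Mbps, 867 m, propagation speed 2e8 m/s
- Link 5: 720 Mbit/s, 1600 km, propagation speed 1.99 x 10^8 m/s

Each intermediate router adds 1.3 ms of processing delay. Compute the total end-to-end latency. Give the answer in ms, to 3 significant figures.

L = 48000 bits.
Transmission delays (L/R per hop): 0.8, 0.200837, 0.0505263, 0.571429, 0.0666667 ms; sum = 1.68946 ms.
Propagation delays (d/s per hop): 0.00656566, 0.0235294, 0.00155, 0.004335, 8.0402 ms; sum = 8.07618 ms.
Processing at 4 router(s): 4 × 1.3 ms = 5.2 ms.
End-to-end = 15.0 ms.

15.0 ms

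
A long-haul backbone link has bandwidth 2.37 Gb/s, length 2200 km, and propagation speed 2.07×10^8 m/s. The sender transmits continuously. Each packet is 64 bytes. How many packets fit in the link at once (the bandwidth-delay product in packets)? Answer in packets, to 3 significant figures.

49200 packets

Propagation delay = 2200000 / 2.07e+08 = 0.010628 s.
BDP = R × t_prop = 2370000000 × 0.010628 = 25188400 bits.
In packets of 512 bits: 49200 packets.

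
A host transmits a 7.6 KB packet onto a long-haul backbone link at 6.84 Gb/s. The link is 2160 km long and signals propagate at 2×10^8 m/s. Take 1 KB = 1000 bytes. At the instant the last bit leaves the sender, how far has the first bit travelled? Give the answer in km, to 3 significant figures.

t_tx = L/R = 60800/6840000000 = 8.88889e-06 s.
Distance = s × t_tx = 200000000 × 8.88889e-06 = 1.78 km.

1.78 km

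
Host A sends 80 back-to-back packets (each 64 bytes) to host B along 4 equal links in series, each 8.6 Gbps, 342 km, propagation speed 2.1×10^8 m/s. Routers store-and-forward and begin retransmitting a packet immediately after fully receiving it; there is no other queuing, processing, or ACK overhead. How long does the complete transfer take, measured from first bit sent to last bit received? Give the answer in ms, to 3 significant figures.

6.52 ms

Per-hop transmission t_tx = L/R = 512/8600000000 = 5.95349e-05 ms.
Per-hop propagation t_prop = 342000/210000000 = 1.62857 ms.
Pipeline fill: first packet needs 4·t_tx to clear all hops; remaining 79 packets each add one t_tx.
Total = (4+80-1)·t_tx + 4·t_prop = 83·5.95349e-05 + 4·1.62857 = 6.52 ms.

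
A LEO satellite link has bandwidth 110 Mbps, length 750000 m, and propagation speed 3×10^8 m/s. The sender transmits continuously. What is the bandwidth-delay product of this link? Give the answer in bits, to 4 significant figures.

Propagation delay = 750000 / 300000000 = 0.0025 s.
BDP = R × t_prop = 110000000 × 0.0025 = 275000 bits.

275000 bits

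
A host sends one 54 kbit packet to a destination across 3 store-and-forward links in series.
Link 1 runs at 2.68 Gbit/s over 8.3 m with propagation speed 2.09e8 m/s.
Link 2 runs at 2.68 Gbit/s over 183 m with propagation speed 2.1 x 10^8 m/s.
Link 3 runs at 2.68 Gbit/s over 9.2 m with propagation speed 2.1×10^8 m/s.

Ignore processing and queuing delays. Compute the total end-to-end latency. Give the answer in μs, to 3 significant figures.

61.4 μs

L = 54000 bits.
Transmission delay per hop = L/R = 54000/2680000000 = 20.1493 μs; 3 hops → 60.4478 μs.
Propagation delays (d/s per hop): 0.0397129, 0.871429, 0.0438095 μs; sum = 0.954951 μs.
End-to-end = 61.4 μs.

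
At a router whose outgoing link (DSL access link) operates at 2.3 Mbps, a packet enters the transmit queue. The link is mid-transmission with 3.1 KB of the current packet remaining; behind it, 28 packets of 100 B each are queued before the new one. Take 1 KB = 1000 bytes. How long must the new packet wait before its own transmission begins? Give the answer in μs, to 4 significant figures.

Each queued packet: L/R = 800/2300000 = 347.826 μs.
28 queued → 9739.13 μs.
Plus remaining 24800 bits of current packet: 10782.6 μs.
Queuing delay = 20520 μs.

20520 μs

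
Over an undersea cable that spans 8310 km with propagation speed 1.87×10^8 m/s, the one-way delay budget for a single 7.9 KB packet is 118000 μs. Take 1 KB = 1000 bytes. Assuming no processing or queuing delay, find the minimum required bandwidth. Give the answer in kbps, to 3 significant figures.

L = 63200 bits.
Propagation delay = 8310000 / 187000000 = 44438.5 μs.
Transmission budget = 118000 − 44438.5 = 73561.5 μs.
R ≥ L / t_tx = 63200 bits / 0.0735615 s = 859 kbps.

859 kbps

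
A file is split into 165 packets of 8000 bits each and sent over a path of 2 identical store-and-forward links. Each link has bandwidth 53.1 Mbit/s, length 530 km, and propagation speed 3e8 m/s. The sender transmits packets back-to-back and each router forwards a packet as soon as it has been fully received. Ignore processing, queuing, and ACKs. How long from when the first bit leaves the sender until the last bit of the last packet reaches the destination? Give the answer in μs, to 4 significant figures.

Per-hop transmission t_tx = L/R = 8000/53100000 = 150.659 μs.
Per-hop propagation t_prop = 530000/300000000 = 1766.67 μs.
Pipeline fill: first packet needs 2·t_tx to clear all hops; remaining 164 packets each add one t_tx.
Total = (2+165-1)·t_tx + 2·t_prop = 166·150.659 + 2·1766.67 = 28540 μs.

28540 μs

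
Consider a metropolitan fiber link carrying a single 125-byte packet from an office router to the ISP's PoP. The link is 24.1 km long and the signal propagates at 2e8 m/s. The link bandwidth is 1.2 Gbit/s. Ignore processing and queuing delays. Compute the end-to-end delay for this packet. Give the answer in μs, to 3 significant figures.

121 μs

L = 125 × 8 = 1000 bits.
Transmission delay = L/R = 1000 / 1200000000 = 0.833333 μs.
Propagation delay = d/s = 24100 m / 200000000 m/s = 120.5 μs.
Total = 121 μs.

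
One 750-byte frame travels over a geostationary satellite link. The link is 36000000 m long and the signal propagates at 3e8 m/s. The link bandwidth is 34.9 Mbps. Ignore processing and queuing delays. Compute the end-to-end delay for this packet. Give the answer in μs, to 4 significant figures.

120200 μs

L = 750 × 8 = 6000 bits.
Transmission delay = L/R = 6000 / 34900000 = 171.92 μs.
Propagation delay = d/s = 36000000 m / 300000000 m/s = 120000 μs.
Total = 120200 μs.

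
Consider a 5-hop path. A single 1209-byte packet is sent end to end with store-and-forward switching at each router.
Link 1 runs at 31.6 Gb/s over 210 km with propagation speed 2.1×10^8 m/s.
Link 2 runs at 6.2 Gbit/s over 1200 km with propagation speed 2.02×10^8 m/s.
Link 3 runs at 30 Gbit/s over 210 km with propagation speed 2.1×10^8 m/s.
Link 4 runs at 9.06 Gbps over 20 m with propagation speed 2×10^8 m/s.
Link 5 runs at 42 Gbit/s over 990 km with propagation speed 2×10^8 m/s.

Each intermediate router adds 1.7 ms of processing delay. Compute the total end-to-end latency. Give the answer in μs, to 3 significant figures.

L = 1209 × 8 = 9672 bits.
Transmission delays (L/R per hop): 0.306076, 1.56, 0.3224, 1.06755, 0.230286 μs; sum = 3.48631 μs.
Propagation delays (d/s per hop): 1000, 5940.59, 1000, 0.1, 4950 μs; sum = 12890.7 μs.
Processing at 4 router(s): 4 × 1.7 ms = 6800 μs.
End-to-end = 19700 μs.

19700 μs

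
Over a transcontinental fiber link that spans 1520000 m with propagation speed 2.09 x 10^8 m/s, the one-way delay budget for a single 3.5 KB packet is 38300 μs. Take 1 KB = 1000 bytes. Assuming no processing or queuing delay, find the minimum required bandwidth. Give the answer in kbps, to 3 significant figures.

902 kbps

L = 28000 bits.
Propagation delay = 1520000 / 209000000 = 7272.73 μs.
Transmission budget = 38300 − 7272.73 = 31027.3 μs.
R ≥ L / t_tx = 28000 bits / 0.0310273 s = 902 kbps.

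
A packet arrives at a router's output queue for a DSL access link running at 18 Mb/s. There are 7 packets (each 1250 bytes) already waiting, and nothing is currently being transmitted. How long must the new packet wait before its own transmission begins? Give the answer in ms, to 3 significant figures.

Each queued packet: L/R = 10000/18000000 = 0.555556 ms.
7 queued → 3.88889 ms.
Queuing delay = 3.89 ms.

3.89 ms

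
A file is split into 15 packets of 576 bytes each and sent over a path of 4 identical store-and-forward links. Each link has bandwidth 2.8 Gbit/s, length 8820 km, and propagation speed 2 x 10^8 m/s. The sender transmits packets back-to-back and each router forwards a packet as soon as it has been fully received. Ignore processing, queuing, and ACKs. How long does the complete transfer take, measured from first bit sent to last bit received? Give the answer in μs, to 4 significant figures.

176400 μs

Per-hop transmission t_tx = L/R = 4608/2800000000 = 1.64571 μs.
Per-hop propagation t_prop = 8820000/200000000 = 44100 μs.
Pipeline fill: first packet needs 4·t_tx to clear all hops; remaining 14 packets each add one t_tx.
Total = (4+15-1)·t_tx + 4·t_prop = 18·1.64571 + 4·44100 = 176400 μs.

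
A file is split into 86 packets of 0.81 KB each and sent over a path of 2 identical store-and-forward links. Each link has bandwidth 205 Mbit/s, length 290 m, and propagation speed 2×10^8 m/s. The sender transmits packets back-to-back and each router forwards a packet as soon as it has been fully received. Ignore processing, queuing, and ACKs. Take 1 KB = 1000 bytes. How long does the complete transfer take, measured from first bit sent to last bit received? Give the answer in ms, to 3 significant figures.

2.75 ms

Per-hop transmission t_tx = L/R = 6480/205000000 = 0.0316098 ms.
Per-hop propagation t_prop = 290/200000000 = 0.00145 ms.
Pipeline fill: first packet needs 2·t_tx to clear all hops; remaining 85 packets each add one t_tx.
Total = (2+86-1)·t_tx + 2·t_prop = 87·0.0316098 + 2·0.00145 = 2.75 ms.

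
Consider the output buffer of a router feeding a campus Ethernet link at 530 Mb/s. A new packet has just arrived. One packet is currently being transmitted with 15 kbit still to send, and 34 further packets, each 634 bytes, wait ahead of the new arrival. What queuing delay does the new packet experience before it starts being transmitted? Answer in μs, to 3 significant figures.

Each queued packet: L/R = 5072/530000000 = 9.56981 μs.
34 queued → 325.374 μs.
Plus remaining 15000 bits of current packet: 28.3019 μs.
Queuing delay = 354 μs.

354 μs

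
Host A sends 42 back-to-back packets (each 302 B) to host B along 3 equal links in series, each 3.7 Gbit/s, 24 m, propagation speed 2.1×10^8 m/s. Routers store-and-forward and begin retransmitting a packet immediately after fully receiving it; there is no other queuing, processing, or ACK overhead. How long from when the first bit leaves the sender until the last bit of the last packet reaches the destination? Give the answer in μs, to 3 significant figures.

Per-hop transmission t_tx = L/R = 2416/3700000000 = 0.652973 μs.
Per-hop propagation t_prop = 24/210000000 = 0.114286 μs.
Pipeline fill: first packet needs 3·t_tx to clear all hops; remaining 41 packets each add one t_tx.
Total = (3+42-1)·t_tx + 3·t_prop = 44·0.652973 + 3·0.114286 = 29.1 μs.

29.1 μs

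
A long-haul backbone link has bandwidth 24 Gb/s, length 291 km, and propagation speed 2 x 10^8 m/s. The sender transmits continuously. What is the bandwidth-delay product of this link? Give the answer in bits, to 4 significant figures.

Propagation delay = 291000 / 200000000 = 0.001455 s.
BDP = R × t_prop = 24000000000 × 0.001455 = 34920000 bits.

34920000 bits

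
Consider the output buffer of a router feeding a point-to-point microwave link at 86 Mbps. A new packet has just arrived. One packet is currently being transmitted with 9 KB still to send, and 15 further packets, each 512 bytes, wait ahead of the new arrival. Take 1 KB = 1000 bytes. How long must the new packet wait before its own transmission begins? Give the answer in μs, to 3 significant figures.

1550 μs

Each queued packet: L/R = 4096/86000000 = 47.6279 μs.
15 queued → 714.419 μs.
Plus remaining 72000 bits of current packet: 837.209 μs.
Queuing delay = 1550 μs.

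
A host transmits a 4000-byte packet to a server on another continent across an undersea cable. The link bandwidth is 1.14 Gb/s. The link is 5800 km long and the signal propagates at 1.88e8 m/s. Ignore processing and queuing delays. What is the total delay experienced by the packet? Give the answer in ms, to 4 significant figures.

L = 4000 × 8 = 32000 bits.
Transmission delay = L/R = 32000 / 1140000000 = 0.0280702 ms.
Propagation delay = d/s = 5800000 m / 188000000 m/s = 30.8511 ms.
Total = 30.88 ms.

30.88 ms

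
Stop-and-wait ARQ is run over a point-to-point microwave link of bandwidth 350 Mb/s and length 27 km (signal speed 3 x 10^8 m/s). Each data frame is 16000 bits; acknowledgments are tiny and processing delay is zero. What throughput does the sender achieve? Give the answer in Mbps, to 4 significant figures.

t_tx = L/R = 16000/350000000 = 4.57143e-05 s.
t_prop = 27000/300000000 = 9e-05 s; RTT = 0.00018 s.
Cycle = t_tx + RTT = 0.000225714 s.
Throughput = L / cycle = 16000 / 0.000225714 = 70.89 Mbps.

70.89 Mbps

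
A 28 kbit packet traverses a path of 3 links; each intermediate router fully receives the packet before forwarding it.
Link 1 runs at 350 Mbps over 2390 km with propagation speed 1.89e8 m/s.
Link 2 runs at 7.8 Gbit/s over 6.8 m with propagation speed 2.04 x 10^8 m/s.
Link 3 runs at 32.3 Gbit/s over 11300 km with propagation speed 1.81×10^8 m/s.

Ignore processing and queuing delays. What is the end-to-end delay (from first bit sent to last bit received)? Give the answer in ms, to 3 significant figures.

L = 28000 bits.
Transmission delays (L/R per hop): 0.08, 0.00358974, 0.000866873 ms; sum = 0.0844566 ms.
Propagation delays (d/s per hop): 12.6455, 3.33333e-05, 62.4309 ms; sum = 75.0765 ms.
End-to-end = 75.2 ms.

75.2 ms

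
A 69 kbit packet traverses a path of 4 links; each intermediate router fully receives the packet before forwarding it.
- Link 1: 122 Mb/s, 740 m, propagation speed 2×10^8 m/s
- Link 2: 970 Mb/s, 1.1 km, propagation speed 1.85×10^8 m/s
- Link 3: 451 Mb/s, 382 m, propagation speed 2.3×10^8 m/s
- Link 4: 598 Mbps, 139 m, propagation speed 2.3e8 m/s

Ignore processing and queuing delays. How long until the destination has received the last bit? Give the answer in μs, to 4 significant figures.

L = 69000 bits.
Transmission delays (L/R per hop): 565.574, 71.134, 152.993, 115.385 μs; sum = 905.086 μs.
Propagation delays (d/s per hop): 3.7, 5.94595, 1.66087, 0.604348 μs; sum = 11.9112 μs.
End-to-end = 917.0 μs.

917.0 μs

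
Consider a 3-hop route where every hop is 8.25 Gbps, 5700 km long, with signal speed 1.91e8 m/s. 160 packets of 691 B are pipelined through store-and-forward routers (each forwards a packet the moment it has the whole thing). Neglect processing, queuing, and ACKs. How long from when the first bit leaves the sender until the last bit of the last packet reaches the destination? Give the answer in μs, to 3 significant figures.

89600 μs

Per-hop transmission t_tx = L/R = 5528/8250000000 = 0.670061 μs.
Per-hop propagation t_prop = 5700000/191000000 = 29842.9 μs.
Pipeline fill: first packet needs 3·t_tx to clear all hops; remaining 159 packets each add one t_tx.
Total = (3+160-1)·t_tx + 3·t_prop = 162·0.670061 + 3·29842.9 = 89600 μs.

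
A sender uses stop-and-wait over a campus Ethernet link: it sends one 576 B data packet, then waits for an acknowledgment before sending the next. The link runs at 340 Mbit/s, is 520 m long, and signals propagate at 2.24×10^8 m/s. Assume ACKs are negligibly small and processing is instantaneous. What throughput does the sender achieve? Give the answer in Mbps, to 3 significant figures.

253 Mbps

t_tx = L/R = 4608/340000000 = 1.35529e-05 s.
t_prop = 520/2.24e+08 = 2.32143e-06 s; RTT = 4.64286e-06 s.
Cycle = t_tx + RTT = 1.81958e-05 s.
Throughput = L / cycle = 4608 / 1.81958e-05 = 253 Mbps.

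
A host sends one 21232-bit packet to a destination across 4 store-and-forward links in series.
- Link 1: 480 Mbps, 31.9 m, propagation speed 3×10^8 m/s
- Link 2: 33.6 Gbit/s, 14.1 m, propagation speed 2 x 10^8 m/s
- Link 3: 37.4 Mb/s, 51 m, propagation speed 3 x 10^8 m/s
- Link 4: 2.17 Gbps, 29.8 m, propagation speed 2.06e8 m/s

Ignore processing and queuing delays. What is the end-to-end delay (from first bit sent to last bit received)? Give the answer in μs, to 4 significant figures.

Transmission delays (L/R per hop): 44.2333, 0.631905, 567.701, 9.78433 μs; sum = 622.35 μs.
Propagation delays (d/s per hop): 0.106333, 0.0705, 0.17, 0.14466 μs; sum = 0.491494 μs.
End-to-end = 622.8 μs.

622.8 μs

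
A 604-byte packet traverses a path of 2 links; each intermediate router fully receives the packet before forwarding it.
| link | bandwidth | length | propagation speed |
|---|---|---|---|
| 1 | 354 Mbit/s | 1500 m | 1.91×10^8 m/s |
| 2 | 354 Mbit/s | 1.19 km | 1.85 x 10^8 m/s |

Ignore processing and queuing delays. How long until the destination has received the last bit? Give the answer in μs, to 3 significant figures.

L = 604 × 8 = 4832 bits.
Transmission delay per hop = L/R = 4832/354000000 = 13.6497 μs; 2 hops → 27.2994 μs.
Propagation delays (d/s per hop): 7.8534, 6.43243 μs; sum = 14.2858 μs.
End-to-end = 41.6 μs.

41.6 μs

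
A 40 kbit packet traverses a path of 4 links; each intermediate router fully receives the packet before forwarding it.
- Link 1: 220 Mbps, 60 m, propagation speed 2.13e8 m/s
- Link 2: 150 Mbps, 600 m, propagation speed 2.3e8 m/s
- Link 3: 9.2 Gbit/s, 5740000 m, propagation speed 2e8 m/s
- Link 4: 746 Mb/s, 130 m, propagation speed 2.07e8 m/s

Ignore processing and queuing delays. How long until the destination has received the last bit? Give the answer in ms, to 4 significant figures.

29.21 ms

L = 40000 bits.
Transmission delays (L/R per hop): 0.181818, 0.266667, 0.00434783, 0.0536193 ms; sum = 0.506452 ms.
Propagation delays (d/s per hop): 0.00028169, 0.0026087, 28.7, 0.000628019 ms; sum = 28.7035 ms.
End-to-end = 29.21 ms.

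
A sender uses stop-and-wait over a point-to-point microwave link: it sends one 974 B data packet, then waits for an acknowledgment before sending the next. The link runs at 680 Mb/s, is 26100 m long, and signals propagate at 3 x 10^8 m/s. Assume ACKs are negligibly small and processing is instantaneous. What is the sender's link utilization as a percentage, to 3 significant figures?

6.18 %

t_tx = L/R = 7792/680000000 = 1.14588e-05 s.
t_prop = 26100/300000000 = 8.7e-05 s; RTT = 0.000174 s.
Cycle = t_tx + RTT = 0.000185459 s.
Utilization = t_tx / cycle = 1.14588e-05/0.000185459 = 6.18 %.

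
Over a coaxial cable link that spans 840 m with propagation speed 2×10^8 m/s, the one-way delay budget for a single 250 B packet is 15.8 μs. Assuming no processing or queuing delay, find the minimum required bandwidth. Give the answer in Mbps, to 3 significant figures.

172 Mbps

L = 2000 bits.
Propagation delay = 840 / 200000000 = 4.2 μs.
Transmission budget = 15.8 − 4.2 = 11.6 μs.
R ≥ L / t_tx = 2000 bits / 1.16e-05 s = 172 Mbps.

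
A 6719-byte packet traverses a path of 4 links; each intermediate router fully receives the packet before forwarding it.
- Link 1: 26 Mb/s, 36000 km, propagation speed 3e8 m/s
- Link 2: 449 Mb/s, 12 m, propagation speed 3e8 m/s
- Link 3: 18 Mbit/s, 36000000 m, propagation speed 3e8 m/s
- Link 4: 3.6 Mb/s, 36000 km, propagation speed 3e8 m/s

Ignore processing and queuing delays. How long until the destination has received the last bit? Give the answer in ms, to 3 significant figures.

380 ms

L = 6719 × 8 = 53752 bits.
Transmission delays (L/R per hop): 2.06738, 0.119715, 2.98622, 14.9311 ms; sum = 20.1044 ms.
Propagation delays (d/s per hop): 120, 4e-05, 120, 120 ms; sum = 360 ms.
End-to-end = 380 ms.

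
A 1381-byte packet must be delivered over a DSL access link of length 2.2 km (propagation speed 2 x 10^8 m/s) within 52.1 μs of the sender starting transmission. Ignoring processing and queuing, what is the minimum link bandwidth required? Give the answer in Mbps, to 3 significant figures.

L = 11048 bits.
Propagation delay = 2200 / 200000000 = 11 μs.
Transmission budget = 52.1 − 11 = 41.1 μs.
R ≥ L / t_tx = 11048 bits / 4.11e-05 s = 269 Mbps.

269 Mbps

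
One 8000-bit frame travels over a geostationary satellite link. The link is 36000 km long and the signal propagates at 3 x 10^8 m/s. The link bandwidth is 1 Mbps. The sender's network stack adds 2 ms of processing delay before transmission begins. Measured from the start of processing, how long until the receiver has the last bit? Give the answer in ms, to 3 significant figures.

130 ms

Transmission delay = L/R = 8000 / 1000000 = 8 ms.
Propagation delay = d/s = 36000000 m / 300000000 m/s = 120 ms.
Plus processing delay 2 ms = 2 ms.
Total = 130 ms.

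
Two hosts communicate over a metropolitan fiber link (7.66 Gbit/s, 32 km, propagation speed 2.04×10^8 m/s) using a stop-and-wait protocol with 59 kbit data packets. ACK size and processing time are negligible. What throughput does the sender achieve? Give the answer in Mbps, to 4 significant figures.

t_tx = L/R = 59000/7660000000 = 7.70235e-06 s.
t_prop = 32000/204000000 = 0.000156863 s; RTT = 0.000313725 s.
Cycle = t_tx + RTT = 0.000321428 s.
Throughput = L / cycle = 59000 / 0.000321428 = 183.6 Mbps.

183.6 Mbps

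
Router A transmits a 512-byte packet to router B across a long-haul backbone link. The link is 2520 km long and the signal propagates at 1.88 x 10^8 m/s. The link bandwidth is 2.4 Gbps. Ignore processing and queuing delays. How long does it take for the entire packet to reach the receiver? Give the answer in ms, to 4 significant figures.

L = 512 × 8 = 4096 bits.
Transmission delay = L/R = 4096 / 2400000000 = 0.00170667 ms.
Propagation delay = d/s = 2520000 m / 188000000 m/s = 13.4043 ms.
Total = 13.41 ms.

13.41 ms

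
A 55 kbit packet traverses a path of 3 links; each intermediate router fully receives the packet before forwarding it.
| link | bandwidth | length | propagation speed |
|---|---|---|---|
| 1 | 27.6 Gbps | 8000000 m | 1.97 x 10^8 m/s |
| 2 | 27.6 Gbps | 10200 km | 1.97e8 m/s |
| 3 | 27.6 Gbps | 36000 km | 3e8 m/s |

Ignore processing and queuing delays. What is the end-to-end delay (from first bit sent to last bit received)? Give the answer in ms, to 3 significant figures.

212 ms

L = 55000 bits.
Transmission delay per hop = L/R = 55000/27600000000 = 0.00199275 ms; 3 hops → 0.00597826 ms.
Propagation delays (d/s per hop): 40.6091, 51.7766, 120 ms; sum = 212.386 ms.
End-to-end = 212 ms.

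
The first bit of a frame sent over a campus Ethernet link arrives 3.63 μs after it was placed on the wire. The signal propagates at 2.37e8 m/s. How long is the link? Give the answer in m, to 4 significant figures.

d = s × t_prop = 237000000 × 3.63e-06 = 860.3 m.

860.3 m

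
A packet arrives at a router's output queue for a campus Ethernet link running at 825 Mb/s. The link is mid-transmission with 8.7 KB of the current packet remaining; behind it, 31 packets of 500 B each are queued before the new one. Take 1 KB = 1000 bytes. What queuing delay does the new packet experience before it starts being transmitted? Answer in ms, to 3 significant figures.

Each queued packet: L/R = 4000/825000000 = 0.00484848 ms.
31 queued → 0.150303 ms.
Plus remaining 69600 bits of current packet: 0.0843636 ms.
Queuing delay = 0.235 ms.

0.235 ms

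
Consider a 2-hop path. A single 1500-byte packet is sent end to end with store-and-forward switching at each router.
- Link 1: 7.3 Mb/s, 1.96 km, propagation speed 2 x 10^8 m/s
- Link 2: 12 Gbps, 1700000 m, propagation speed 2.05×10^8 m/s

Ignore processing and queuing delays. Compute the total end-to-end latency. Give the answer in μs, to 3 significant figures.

9950 μs

L = 1500 × 8 = 12000 bits.
Transmission delays (L/R per hop): 1643.84, 1 μs; sum = 1644.84 μs.
Propagation delays (d/s per hop): 9.8, 8292.68 μs; sum = 8302.48 μs.
End-to-end = 9950 μs.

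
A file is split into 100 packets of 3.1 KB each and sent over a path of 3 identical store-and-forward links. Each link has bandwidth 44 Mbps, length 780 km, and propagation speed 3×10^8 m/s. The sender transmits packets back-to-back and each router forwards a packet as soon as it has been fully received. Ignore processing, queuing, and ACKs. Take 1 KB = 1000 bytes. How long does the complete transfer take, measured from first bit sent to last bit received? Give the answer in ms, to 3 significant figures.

65.3 ms

Per-hop transmission t_tx = L/R = 24800/44000000 = 0.563636 ms.
Per-hop propagation t_prop = 780000/300000000 = 2.6 ms.
Pipeline fill: first packet needs 3·t_tx to clear all hops; remaining 99 packets each add one t_tx.
Total = (3+100-1)·t_tx + 3·t_prop = 102·0.563636 + 3·2.6 = 65.3 ms.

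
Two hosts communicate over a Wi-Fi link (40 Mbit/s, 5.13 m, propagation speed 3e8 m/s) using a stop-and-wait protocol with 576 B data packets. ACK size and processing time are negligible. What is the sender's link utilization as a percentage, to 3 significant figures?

100 %

t_tx = L/R = 4608/40000000 = 0.0001152 s.
t_prop = 5.13/300000000 = 1.71e-08 s; RTT = 3.42e-08 s.
Cycle = t_tx + RTT = 0.000115234 s.
Utilization = t_tx / cycle = 0.0001152/0.000115234 = 100 %.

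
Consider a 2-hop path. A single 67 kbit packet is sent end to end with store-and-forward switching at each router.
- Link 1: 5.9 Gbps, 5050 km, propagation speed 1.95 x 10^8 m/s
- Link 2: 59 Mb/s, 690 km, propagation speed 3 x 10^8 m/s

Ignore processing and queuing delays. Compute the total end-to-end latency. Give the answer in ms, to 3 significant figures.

29.3 ms

L = 67000 bits.
Transmission delays (L/R per hop): 0.0113559, 1.13559 ms; sum = 1.14695 ms.
Propagation delays (d/s per hop): 25.8974, 2.3 ms; sum = 28.1974 ms.
End-to-end = 29.3 ms.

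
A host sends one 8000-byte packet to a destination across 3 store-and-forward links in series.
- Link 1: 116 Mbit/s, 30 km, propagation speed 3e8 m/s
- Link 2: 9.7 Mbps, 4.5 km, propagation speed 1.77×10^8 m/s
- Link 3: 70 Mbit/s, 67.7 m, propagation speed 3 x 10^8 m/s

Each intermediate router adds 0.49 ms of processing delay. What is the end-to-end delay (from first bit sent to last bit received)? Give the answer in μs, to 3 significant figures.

9170 μs

L = 8000 × 8 = 64000 bits.
Transmission delays (L/R per hop): 551.724, 6597.94, 914.286 μs; sum = 8063.95 μs.
Propagation delays (d/s per hop): 100, 25.4237, 0.225667 μs; sum = 125.649 μs.
Processing at 2 router(s): 2 × 0.49 ms = 980 μs.
End-to-end = 9170 μs.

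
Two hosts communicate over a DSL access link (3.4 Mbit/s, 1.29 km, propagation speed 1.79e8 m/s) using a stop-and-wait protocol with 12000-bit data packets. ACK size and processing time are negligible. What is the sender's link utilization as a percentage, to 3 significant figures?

t_tx = L/R = 12000/3400000 = 0.00352941 s.
t_prop = 1290/179000000 = 7.2067e-06 s; RTT = 1.44134e-05 s.
Cycle = t_tx + RTT = 0.00354383 s.
Utilization = t_tx / cycle = 0.00352941/0.00354383 = 99.6 %.

99.6 %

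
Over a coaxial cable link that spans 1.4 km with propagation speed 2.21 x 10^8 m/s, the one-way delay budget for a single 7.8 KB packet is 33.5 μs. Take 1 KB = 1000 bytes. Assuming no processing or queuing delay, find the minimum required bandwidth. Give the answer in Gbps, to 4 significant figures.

2.297 Gbps

L = 62400 bits.
Propagation delay = 1400 / 221000000 = 6.33484 μs.
Transmission budget = 33.5 − 6.33484 = 27.1652 μs.
R ≥ L / t_tx = 62400 bits / 2.71652e-05 s = 2.297 Gbps.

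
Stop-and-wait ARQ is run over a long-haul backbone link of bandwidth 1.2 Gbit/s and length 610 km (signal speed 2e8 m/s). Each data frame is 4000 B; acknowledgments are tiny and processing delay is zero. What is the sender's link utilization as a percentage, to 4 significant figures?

0.4353 %

t_tx = L/R = 32000/1200000000 = 2.66667e-05 s.
t_prop = 610000/200000000 = 0.00305 s; RTT = 0.0061 s.
Cycle = t_tx + RTT = 0.00612667 s.
Utilization = t_tx / cycle = 2.66667e-05/0.00612667 = 0.4353 %.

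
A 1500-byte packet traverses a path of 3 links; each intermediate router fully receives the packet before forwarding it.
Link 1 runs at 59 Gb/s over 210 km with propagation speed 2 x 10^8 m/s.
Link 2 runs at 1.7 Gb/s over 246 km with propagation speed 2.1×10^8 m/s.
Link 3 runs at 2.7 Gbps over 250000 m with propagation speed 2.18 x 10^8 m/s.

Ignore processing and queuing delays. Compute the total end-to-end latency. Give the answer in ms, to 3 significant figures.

L = 1500 × 8 = 12000 bits.
Transmission delays (L/R per hop): 0.00020339, 0.00705882, 0.00444444 ms; sum = 0.0117067 ms.
Propagation delays (d/s per hop): 1.05, 1.17143, 1.14679 ms; sum = 3.36822 ms.
End-to-end = 3.38 ms.

3.38 ms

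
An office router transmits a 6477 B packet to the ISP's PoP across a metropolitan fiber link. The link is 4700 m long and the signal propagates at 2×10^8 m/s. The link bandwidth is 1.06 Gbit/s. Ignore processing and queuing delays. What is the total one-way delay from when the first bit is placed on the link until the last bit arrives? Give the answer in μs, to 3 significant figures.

L = 6477 × 8 = 51816 bits.
Transmission delay = L/R = 51816 / 1060000000 = 48.883 μs.
Propagation delay = d/s = 4700 m / 200000000 m/s = 23.5 μs.
Total = 72.4 μs.

72.4 μs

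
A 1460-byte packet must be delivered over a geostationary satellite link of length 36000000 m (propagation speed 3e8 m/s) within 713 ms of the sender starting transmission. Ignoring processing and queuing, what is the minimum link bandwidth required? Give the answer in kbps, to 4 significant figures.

19.70 kbps

L = 11680 bits.
Propagation delay = 36000000 / 300000000 = 120 ms.
Transmission budget = 713 − 120 = 593 ms.
R ≥ L / t_tx = 11680 bits / 0.593 s = 19.70 kbps.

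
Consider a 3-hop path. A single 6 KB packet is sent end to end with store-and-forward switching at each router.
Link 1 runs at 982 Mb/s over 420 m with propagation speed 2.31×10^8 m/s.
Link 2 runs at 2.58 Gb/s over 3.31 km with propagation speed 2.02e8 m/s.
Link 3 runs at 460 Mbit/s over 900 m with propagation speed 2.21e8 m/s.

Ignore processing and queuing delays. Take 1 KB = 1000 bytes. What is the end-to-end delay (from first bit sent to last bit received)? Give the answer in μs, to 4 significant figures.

L = 48000 bits.
Transmission delays (L/R per hop): 48.8798, 18.6047, 104.348 μs; sum = 171.832 μs.
Propagation delays (d/s per hop): 1.81818, 16.3861, 4.0724 μs; sum = 22.2767 μs.
End-to-end = 194.1 μs.

194.1 μs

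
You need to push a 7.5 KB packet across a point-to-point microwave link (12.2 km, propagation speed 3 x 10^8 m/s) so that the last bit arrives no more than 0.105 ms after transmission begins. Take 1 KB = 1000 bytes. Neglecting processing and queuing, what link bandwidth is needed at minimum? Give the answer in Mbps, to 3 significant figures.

L = 60000 bits.
Propagation delay = 12200 / 300000000 = 0.0406667 ms.
Transmission budget = 0.105 − 0.0406667 = 0.0643333 ms.
R ≥ L / t_tx = 60000 bits / 6.43333e-05 s = 933 Mbps.

933 Mbps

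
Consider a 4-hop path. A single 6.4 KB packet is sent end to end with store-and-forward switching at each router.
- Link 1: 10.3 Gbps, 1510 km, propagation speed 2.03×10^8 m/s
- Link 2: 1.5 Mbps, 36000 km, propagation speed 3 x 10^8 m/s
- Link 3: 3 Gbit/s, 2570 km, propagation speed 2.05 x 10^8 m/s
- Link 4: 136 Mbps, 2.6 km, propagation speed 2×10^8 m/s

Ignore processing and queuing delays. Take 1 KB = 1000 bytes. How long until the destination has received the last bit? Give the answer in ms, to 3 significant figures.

175 ms

L = 51200 bits.
Transmission delays (L/R per hop): 0.00497087, 34.1333, 0.0170667, 0.376471 ms; sum = 34.5318 ms.
Propagation delays (d/s per hop): 7.43842, 120, 12.5366, 0.013 ms; sum = 139.988 ms.
End-to-end = 175 ms.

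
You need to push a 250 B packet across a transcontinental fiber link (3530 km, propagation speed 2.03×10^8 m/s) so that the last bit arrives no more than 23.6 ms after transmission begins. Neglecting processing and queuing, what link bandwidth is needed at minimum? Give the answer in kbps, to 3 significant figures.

322 kbps

L = 2000 bits.
Propagation delay = 3530000 / 2.03e+08 = 17.3892 ms.
Transmission budget = 23.6 − 17.3892 = 6.21084 ms.
R ≥ L / t_tx = 2000 bits / 0.00621084 s = 322 kbps.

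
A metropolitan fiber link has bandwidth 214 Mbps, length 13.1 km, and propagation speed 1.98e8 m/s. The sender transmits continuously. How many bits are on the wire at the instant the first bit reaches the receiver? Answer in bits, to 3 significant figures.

14200 bits

Propagation delay = 13100 / 198000000 = 6.61616e-05 s.
BDP = R × t_prop = 214000000 × 6.61616e-05 = 14158.6 bits.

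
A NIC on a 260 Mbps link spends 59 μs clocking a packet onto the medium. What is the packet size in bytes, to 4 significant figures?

1918 bytes

L = R × t_tx = 260000000 b/s × 5.9e-05 s = 15340 bits.
In bytes: 15340 / 8 = 1918 bytes.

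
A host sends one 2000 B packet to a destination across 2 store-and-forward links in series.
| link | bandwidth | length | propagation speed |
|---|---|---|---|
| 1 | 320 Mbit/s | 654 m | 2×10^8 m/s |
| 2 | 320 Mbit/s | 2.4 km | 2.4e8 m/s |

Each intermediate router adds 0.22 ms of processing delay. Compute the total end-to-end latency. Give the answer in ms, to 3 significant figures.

L = 2000 × 8 = 16000 bits.
Transmission delay per hop = L/R = 16000/320000000 = 0.05 ms; 2 hops → 0.1 ms.
Propagation delays (d/s per hop): 0.00327, 0.01 ms; sum = 0.01327 ms.
Processing at 1 router(s): 1 × 0.22 ms = 0.22 ms.
End-to-end = 0.333 ms.

0.333 ms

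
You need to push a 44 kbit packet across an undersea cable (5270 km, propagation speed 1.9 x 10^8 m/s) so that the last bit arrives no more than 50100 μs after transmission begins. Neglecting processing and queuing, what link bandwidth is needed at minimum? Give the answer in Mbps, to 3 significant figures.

1.97 Mbps

Propagation delay = 5270000 / 190000000 = 27736.8 μs.
Transmission budget = 50100 − 27736.8 = 22363.2 μs.
R ≥ L / t_tx = 44000 bits / 0.0223632 s = 1.97 Mbps.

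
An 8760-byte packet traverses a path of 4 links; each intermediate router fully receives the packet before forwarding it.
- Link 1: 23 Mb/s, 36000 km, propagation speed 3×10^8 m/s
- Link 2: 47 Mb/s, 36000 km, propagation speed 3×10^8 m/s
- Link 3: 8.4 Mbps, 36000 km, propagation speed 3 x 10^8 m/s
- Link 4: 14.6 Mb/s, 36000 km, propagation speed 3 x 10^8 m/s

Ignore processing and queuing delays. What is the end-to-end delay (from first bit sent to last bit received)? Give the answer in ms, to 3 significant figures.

L = 8760 × 8 = 70080 bits.
Transmission delays (L/R per hop): 3.04696, 1.49106, 8.34286, 4.8 ms; sum = 17.6809 ms.
Propagation delays (d/s per hop): 120, 120, 120, 120 ms; sum = 480 ms.
End-to-end = 498 ms.

498 ms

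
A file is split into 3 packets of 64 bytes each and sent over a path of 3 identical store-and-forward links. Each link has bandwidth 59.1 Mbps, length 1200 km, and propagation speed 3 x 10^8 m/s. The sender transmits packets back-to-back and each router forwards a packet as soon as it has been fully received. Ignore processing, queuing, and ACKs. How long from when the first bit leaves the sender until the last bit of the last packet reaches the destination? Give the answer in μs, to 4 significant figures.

12040 μs

Per-hop transmission t_tx = L/R = 512/59100000 = 8.66328 μs.
Per-hop propagation t_prop = 1200000/300000000 = 4000 μs.
Pipeline fill: first packet needs 3·t_tx to clear all hops; remaining 2 packets each add one t_tx.
Total = (3+3-1)·t_tx + 3·t_prop = 5·8.66328 + 3·4000 = 12040 μs.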